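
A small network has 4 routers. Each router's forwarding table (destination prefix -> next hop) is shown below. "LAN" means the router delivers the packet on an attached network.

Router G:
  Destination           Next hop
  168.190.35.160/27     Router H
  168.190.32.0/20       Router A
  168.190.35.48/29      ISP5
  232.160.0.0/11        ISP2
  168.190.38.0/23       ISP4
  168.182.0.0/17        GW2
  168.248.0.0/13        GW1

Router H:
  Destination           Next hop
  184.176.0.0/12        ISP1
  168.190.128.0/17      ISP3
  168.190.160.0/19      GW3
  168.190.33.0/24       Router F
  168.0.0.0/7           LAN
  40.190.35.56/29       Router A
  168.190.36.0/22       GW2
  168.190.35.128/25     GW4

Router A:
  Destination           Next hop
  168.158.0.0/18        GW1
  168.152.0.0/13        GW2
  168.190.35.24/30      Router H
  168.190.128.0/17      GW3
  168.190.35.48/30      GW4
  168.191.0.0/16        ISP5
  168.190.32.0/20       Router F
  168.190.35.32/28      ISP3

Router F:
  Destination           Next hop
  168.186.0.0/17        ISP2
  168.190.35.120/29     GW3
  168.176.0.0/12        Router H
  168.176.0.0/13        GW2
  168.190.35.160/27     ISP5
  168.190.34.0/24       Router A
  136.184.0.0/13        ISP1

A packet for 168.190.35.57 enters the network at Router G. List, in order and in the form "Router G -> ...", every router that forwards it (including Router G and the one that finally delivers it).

At Router G: longest match for 168.190.35.57 is 168.190.32.0/20 -> Router A
At Router A: longest match for 168.190.35.57 is 168.190.32.0/20 -> Router F
At Router F: longest match for 168.190.35.57 is 168.176.0.0/12 -> Router H
At Router H: longest match for 168.190.35.57 is 168.0.0.0/7 -> LAN

Router G -> Router A -> Router F -> Router H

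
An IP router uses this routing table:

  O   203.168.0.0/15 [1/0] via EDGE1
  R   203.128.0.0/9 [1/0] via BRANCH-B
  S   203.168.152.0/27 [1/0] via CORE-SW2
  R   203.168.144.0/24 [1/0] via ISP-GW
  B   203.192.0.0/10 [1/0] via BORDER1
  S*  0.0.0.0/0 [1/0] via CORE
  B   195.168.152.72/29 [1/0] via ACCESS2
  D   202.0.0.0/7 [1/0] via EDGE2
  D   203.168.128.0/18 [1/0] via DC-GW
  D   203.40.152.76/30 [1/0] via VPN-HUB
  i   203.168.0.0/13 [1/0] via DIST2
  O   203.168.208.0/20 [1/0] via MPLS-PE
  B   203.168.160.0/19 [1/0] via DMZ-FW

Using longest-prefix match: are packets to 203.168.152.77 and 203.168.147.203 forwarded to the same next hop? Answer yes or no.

yes

203.168.152.77: longest match 203.168.128.0/18 -> DC-GW
203.168.147.203: longest match 203.168.128.0/18 -> DC-GW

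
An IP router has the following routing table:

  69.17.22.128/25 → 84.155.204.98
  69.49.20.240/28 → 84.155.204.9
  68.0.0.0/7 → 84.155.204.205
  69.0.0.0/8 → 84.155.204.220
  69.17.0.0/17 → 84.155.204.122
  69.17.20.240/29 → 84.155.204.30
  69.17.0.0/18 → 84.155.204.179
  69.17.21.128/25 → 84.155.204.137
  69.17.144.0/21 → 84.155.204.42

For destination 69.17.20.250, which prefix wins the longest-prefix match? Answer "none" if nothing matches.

Entries matching 69.17.20.250:
  68.0.0.0/7 (68.0.0.0 - 69.255.255.255)
  69.0.0.0/8 (69.0.0.0 - 69.255.255.255)
  69.17.0.0/17 (69.17.0.0 - 69.17.127.255)
  69.17.0.0/18 (69.17.0.0 - 69.17.63.255)
Most specific is 69.17.0.0/18.

69.17.0.0/18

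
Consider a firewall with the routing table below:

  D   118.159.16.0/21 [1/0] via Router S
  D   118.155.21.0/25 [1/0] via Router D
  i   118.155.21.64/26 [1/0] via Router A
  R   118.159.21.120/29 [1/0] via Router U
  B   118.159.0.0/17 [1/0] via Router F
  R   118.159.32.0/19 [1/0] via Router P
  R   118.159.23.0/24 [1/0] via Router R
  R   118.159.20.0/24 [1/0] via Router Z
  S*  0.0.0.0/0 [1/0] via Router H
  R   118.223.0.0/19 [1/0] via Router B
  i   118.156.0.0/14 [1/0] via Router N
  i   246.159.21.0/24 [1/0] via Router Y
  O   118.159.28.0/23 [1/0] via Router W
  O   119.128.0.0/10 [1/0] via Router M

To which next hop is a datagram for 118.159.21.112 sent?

Router S

Routes whose prefix contains 118.159.21.112:
  0.0.0.0/0 (default, matches everything) -> Router H
  118.156.0.0/14 (118.156.0.0 - 118.159.255.255) -> Router N
  118.159.0.0/17 (118.159.0.0 - 118.159.127.255) -> Router F
  118.159.16.0/21 (118.159.16.0 - 118.159.23.255) -> Router S
More-specific entries that do NOT match:
  118.159.21.120/29 (118.159.21.120 - 118.159.21.127) does not contain 118.159.21.112
  118.155.21.64/26 (118.155.21.64 - 118.155.21.127) does not contain 118.159.21.112
  118.155.21.0/25 (118.155.21.0 - 118.155.21.127) does not contain 118.159.21.112
  118.159.23.0/24 (118.159.23.0 - 118.159.23.255) does not contain 118.159.21.112
  118.159.20.0/24 (118.159.20.0 - 118.159.20.255) does not contain 118.159.21.112
  246.159.21.0/24 (246.159.21.0 - 246.159.21.255) does not contain 118.159.21.112
  118.159.28.0/23 (118.159.28.0 - 118.159.29.255) does not contain 118.159.21.112
Longest matching prefix is /21 -> next hop Router S.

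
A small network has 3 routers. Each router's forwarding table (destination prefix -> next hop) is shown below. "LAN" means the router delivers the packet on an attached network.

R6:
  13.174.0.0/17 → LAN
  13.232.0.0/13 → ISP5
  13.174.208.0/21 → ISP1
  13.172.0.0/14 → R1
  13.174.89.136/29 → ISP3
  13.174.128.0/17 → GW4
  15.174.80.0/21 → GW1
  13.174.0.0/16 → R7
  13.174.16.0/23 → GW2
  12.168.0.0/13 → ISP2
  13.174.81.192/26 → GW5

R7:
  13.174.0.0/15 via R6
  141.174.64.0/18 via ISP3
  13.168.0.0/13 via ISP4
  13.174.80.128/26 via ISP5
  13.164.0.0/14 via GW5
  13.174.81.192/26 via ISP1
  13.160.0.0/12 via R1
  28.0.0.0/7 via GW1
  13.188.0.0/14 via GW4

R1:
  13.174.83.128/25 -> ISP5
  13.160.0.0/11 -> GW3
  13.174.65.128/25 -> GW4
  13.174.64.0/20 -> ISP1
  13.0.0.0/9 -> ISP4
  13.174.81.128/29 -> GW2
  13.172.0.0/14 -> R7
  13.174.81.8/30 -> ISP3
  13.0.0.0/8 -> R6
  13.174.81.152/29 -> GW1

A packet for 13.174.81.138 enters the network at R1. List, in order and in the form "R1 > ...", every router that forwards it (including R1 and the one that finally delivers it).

At R1: longest match for 13.174.81.138 is 13.172.0.0/14 -> R7
At R7: longest match for 13.174.81.138 is 13.174.0.0/15 -> R6
At R6: longest match for 13.174.81.138 is 13.174.0.0/17 -> LAN

R1 > R7 > R6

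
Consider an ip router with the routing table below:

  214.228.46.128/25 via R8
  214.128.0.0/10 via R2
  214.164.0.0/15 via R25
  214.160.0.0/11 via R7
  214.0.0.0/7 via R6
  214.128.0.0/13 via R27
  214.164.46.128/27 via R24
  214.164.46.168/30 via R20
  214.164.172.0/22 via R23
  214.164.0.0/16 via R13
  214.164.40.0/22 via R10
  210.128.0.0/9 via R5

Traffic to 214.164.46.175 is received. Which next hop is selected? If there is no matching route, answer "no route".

Routes whose prefix contains 214.164.46.175:
  214.0.0.0/7 (214.0.0.0 - 215.255.255.255) -> R6
  214.128.0.0/10 (214.128.0.0 - 214.191.255.255) -> R2
  214.160.0.0/11 (214.160.0.0 - 214.191.255.255) -> R7
  214.164.0.0/15 (214.164.0.0 - 214.165.255.255) -> R25
  214.164.0.0/16 (214.164.0.0 - 214.164.255.255) -> R13
More-specific entries that do NOT match:
  214.164.46.168/30 (214.164.46.168 - 214.164.46.171) does not contain 214.164.46.175
  214.164.46.128/27 (214.164.46.128 - 214.164.46.159) does not contain 214.164.46.175
  214.228.46.128/25 (214.228.46.128 - 214.228.46.255) does not contain 214.164.46.175
  214.164.172.0/22 (214.164.172.0 - 214.164.175.255) does not contain 214.164.46.175
  214.164.40.0/22 (214.164.40.0 - 214.164.43.255) does not contain 214.164.46.175
Longest matching prefix is /16 -> next hop R13.

R13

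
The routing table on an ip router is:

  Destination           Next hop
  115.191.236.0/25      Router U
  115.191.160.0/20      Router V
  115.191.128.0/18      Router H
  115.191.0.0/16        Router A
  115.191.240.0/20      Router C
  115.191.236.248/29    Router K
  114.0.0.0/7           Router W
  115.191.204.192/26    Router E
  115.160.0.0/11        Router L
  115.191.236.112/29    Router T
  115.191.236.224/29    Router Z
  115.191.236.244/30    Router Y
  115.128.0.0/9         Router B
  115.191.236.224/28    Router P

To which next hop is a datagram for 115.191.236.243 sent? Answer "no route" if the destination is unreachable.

Router A

Routes whose prefix contains 115.191.236.243:
  114.0.0.0/7 (114.0.0.0 - 115.255.255.255) -> Router W
  115.128.0.0/9 (115.128.0.0 - 115.255.255.255) -> Router B
  115.160.0.0/11 (115.160.0.0 - 115.191.255.255) -> Router L
  115.191.0.0/16 (115.191.0.0 - 115.191.255.255) -> Router A
More-specific entries that do NOT match:
  115.191.236.244/30 (115.191.236.244 - 115.191.236.247) does not contain 115.191.236.243
  115.191.236.248/29 (115.191.236.248 - 115.191.236.255) does not contain 115.191.236.243
  115.191.236.112/29 (115.191.236.112 - 115.191.236.119) does not contain 115.191.236.243
  115.191.236.224/29 (115.191.236.224 - 115.191.236.231) does not contain 115.191.236.243
  115.191.236.224/28 (115.191.236.224 - 115.191.236.239) does not contain 115.191.236.243
  115.191.204.192/26 (115.191.204.192 - 115.191.204.255) does not contain 115.191.236.243
  115.191.236.0/25 (115.191.236.0 - 115.191.236.127) does not contain 115.191.236.243
  115.191.160.0/20 (115.191.160.0 - 115.191.175.255) does not contain 115.191.236.243
  115.191.240.0/20 (115.191.240.0 - 115.191.255.255) does not contain 115.191.236.243
  115.191.128.0/18 (115.191.128.0 - 115.191.191.255) does not contain 115.191.236.243
Longest matching prefix is /16 -> next hop Router A.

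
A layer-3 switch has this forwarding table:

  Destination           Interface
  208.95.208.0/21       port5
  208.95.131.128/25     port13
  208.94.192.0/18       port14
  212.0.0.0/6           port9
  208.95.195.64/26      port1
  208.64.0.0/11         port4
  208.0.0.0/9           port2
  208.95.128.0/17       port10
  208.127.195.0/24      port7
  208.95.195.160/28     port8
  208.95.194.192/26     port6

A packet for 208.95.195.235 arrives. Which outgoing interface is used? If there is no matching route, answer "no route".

port10

Routes whose prefix contains 208.95.195.235:
  208.0.0.0/9 (208.0.0.0 - 208.127.255.255) -> port2
  208.64.0.0/11 (208.64.0.0 - 208.95.255.255) -> port4
  208.95.128.0/17 (208.95.128.0 - 208.95.255.255) -> port10
More-specific entries that do NOT match:
  208.95.195.160/28 (208.95.195.160 - 208.95.195.175) does not contain 208.95.195.235
  208.95.195.64/26 (208.95.195.64 - 208.95.195.127) does not contain 208.95.195.235
  208.95.194.192/26 (208.95.194.192 - 208.95.194.255) does not contain 208.95.195.235
  208.95.131.128/25 (208.95.131.128 - 208.95.131.255) does not contain 208.95.195.235
  208.127.195.0/24 (208.127.195.0 - 208.127.195.255) does not contain 208.95.195.235
  208.95.208.0/21 (208.95.208.0 - 208.95.215.255) does not contain 208.95.195.235
  208.94.192.0/18 (208.94.192.0 - 208.94.255.255) does not contain 208.95.195.235
Longest matching prefix is /17 -> interface port10.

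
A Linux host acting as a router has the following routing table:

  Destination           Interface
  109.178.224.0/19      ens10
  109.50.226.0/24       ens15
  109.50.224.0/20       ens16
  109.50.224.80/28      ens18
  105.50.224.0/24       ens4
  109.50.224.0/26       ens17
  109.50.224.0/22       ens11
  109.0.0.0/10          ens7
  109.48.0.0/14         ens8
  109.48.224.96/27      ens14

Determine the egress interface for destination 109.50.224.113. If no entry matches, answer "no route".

ens11

Routes whose prefix contains 109.50.224.113:
  109.0.0.0/10 (109.0.0.0 - 109.63.255.255) -> ens7
  109.48.0.0/14 (109.48.0.0 - 109.51.255.255) -> ens8
  109.50.224.0/20 (109.50.224.0 - 109.50.239.255) -> ens16
  109.50.224.0/22 (109.50.224.0 - 109.50.227.255) -> ens11
More-specific entries that do NOT match:
  109.50.224.80/28 (109.50.224.80 - 109.50.224.95) does not contain 109.50.224.113
  109.48.224.96/27 (109.48.224.96 - 109.48.224.127) does not contain 109.50.224.113
  109.50.224.0/26 (109.50.224.0 - 109.50.224.63) does not contain 109.50.224.113
  109.50.226.0/24 (109.50.226.0 - 109.50.226.255) does not contain 109.50.224.113
  105.50.224.0/24 (105.50.224.0 - 105.50.224.255) does not contain 109.50.224.113
Longest matching prefix is /22 -> interface ens11.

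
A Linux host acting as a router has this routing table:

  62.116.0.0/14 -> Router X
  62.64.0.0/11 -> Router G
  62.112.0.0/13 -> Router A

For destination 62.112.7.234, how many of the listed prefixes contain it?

1

Prefixes containing 62.112.7.234:
  62.112.0.0/13 (62.112.0.0 - 62.119.255.255)
Total matching entries: 1.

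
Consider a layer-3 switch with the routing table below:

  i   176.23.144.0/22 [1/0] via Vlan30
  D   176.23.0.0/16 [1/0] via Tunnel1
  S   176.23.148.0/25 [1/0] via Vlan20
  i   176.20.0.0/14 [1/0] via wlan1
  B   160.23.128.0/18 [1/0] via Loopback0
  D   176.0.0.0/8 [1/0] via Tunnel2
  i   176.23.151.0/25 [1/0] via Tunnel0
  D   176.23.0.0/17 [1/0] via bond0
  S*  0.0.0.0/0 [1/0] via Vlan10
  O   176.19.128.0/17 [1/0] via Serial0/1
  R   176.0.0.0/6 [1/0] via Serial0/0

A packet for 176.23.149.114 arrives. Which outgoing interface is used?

Routes whose prefix contains 176.23.149.114:
  0.0.0.0/0 (default, matches everything) -> Vlan10
  176.0.0.0/6 (176.0.0.0 - 179.255.255.255) -> Serial0/0
  176.0.0.0/8 (176.0.0.0 - 176.255.255.255) -> Tunnel2
  176.20.0.0/14 (176.20.0.0 - 176.23.255.255) -> wlan1
  176.23.0.0/16 (176.23.0.0 - 176.23.255.255) -> Tunnel1
More-specific entries that do NOT match:
  176.23.148.0/25 (176.23.148.0 - 176.23.148.127) does not contain 176.23.149.114
  176.23.151.0/25 (176.23.151.0 - 176.23.151.127) does not contain 176.23.149.114
  176.23.144.0/22 (176.23.144.0 - 176.23.147.255) does not contain 176.23.149.114
  160.23.128.0/18 (160.23.128.0 - 160.23.191.255) does not contain 176.23.149.114
  176.23.0.0/17 (176.23.0.0 - 176.23.127.255) does not contain 176.23.149.114
  176.19.128.0/17 (176.19.128.0 - 176.19.255.255) does not contain 176.23.149.114
Longest matching prefix is /16 -> interface Tunnel1.

Tunnel1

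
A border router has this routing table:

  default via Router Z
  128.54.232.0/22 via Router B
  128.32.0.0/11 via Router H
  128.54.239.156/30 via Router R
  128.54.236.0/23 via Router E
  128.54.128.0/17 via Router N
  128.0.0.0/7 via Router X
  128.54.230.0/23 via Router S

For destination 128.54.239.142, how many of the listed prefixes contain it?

Prefixes containing 128.54.239.142:
  0.0.0.0/0 (default, matches everything)
  128.0.0.0/7 (128.0.0.0 - 129.255.255.255)
  128.32.0.0/11 (128.32.0.0 - 128.63.255.255)
  128.54.128.0/17 (128.54.128.0 - 128.54.255.255)
Total matching entries: 4.

4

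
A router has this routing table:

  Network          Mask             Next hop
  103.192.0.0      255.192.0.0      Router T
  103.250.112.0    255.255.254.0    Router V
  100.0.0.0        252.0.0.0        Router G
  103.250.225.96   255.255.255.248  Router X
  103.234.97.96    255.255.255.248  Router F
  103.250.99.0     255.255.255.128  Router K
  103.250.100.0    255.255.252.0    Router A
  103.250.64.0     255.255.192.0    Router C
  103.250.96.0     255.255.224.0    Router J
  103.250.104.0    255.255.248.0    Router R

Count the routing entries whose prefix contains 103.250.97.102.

Prefixes containing 103.250.97.102:
  100.0.0.0/6 (100.0.0.0 - 103.255.255.255)
  103.192.0.0/10 (103.192.0.0 - 103.255.255.255)
  103.250.64.0/18 (103.250.64.0 - 103.250.127.255)
  103.250.96.0/19 (103.250.96.0 - 103.250.127.255)
Total matching entries: 4.

4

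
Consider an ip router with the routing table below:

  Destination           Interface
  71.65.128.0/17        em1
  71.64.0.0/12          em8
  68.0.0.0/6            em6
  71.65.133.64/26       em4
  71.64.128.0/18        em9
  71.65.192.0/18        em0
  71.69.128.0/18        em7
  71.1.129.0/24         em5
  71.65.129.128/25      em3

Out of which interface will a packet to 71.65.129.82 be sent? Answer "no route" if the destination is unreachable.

em1

Routes whose prefix contains 71.65.129.82:
  68.0.0.0/6 (68.0.0.0 - 71.255.255.255) -> em6
  71.64.0.0/12 (71.64.0.0 - 71.79.255.255) -> em8
  71.65.128.0/17 (71.65.128.0 - 71.65.255.255) -> em1
More-specific entries that do NOT match:
  71.65.133.64/26 (71.65.133.64 - 71.65.133.127) does not contain 71.65.129.82
  71.65.129.128/25 (71.65.129.128 - 71.65.129.255) does not contain 71.65.129.82
  71.1.129.0/24 (71.1.129.0 - 71.1.129.255) does not contain 71.65.129.82
  71.64.128.0/18 (71.64.128.0 - 71.64.191.255) does not contain 71.65.129.82
  71.65.192.0/18 (71.65.192.0 - 71.65.255.255) does not contain 71.65.129.82
  71.69.128.0/18 (71.69.128.0 - 71.69.191.255) does not contain 71.65.129.82
Longest matching prefix is /17 -> interface em1.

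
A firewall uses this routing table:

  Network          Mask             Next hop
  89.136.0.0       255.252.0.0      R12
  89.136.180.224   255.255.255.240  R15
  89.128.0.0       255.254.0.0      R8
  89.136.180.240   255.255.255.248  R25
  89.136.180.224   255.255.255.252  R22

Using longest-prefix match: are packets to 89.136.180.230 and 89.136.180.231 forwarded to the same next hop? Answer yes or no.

89.136.180.230: longest match 89.136.180.224/28 -> R15
89.136.180.231: longest match 89.136.180.224/28 -> R15

yes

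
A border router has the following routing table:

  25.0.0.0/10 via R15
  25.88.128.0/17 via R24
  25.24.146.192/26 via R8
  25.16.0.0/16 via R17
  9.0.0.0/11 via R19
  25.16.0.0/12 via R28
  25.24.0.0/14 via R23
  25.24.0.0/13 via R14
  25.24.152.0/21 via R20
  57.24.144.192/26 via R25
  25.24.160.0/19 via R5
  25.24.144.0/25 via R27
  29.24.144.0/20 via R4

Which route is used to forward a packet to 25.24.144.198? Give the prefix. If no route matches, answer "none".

Entries matching 25.24.144.198:
  25.0.0.0/10 (25.0.0.0 - 25.63.255.255)
  25.16.0.0/12 (25.16.0.0 - 25.31.255.255)
  25.24.0.0/13 (25.24.0.0 - 25.31.255.255)
  25.24.0.0/14 (25.24.0.0 - 25.27.255.255)
Most specific is 25.24.0.0/14.

25.24.0.0/14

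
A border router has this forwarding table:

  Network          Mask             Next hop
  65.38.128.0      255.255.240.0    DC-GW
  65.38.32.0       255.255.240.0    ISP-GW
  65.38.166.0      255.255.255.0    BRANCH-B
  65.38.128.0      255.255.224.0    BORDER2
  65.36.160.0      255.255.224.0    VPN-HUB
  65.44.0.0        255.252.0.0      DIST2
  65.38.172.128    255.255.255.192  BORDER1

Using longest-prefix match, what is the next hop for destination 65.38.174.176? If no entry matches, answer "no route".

no route

No entry's prefix contains 65.38.174.176; there is no default route.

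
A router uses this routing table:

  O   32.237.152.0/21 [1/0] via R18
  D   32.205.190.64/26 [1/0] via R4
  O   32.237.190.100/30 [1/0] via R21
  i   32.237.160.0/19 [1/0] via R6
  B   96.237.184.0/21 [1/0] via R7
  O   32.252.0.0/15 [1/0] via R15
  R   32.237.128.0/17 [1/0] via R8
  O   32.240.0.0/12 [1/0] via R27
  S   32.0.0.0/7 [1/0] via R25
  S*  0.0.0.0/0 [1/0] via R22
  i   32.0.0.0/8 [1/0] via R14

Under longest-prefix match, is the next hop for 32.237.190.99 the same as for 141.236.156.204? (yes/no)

no

32.237.190.99: longest match 32.237.160.0/19 -> R6
141.236.156.204: longest match 0.0.0.0/0 -> R22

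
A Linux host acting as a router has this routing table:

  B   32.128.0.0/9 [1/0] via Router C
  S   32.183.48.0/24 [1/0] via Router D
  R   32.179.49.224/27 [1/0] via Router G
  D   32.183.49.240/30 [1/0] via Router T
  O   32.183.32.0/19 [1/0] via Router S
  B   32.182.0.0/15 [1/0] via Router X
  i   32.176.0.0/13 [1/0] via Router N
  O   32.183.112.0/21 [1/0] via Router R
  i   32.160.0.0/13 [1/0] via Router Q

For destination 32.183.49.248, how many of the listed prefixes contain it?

Prefixes containing 32.183.49.248:
  32.128.0.0/9 (32.128.0.0 - 32.255.255.255)
  32.176.0.0/13 (32.176.0.0 - 32.183.255.255)
  32.182.0.0/15 (32.182.0.0 - 32.183.255.255)
  32.183.32.0/19 (32.183.32.0 - 32.183.63.255)
Total matching entries: 4.

4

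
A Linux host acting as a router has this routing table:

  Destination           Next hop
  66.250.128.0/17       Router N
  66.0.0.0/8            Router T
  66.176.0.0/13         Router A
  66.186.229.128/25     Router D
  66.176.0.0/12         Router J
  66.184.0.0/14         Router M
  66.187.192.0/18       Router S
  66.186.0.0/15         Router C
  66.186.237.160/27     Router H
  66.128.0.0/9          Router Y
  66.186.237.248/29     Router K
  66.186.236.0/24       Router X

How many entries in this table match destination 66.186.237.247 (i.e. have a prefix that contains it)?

5

Prefixes containing 66.186.237.247:
  66.0.0.0/8 (66.0.0.0 - 66.255.255.255)
  66.128.0.0/9 (66.128.0.0 - 66.255.255.255)
  66.176.0.0/12 (66.176.0.0 - 66.191.255.255)
  66.184.0.0/14 (66.184.0.0 - 66.187.255.255)
  66.186.0.0/15 (66.186.0.0 - 66.187.255.255)
Total matching entries: 5.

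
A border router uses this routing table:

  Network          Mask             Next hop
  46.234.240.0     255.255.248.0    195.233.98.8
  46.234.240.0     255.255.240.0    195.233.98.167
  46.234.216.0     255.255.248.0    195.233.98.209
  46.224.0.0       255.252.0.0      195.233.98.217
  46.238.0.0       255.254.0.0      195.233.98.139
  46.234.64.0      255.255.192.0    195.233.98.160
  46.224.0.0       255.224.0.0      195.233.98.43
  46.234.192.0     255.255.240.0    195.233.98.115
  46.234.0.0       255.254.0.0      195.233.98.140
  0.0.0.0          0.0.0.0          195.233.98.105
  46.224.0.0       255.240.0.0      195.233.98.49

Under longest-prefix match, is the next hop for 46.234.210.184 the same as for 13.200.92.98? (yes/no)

no

46.234.210.184: longest match 46.234.0.0/15 -> 195.233.98.140
13.200.92.98: longest match 0.0.0.0/0 -> 195.233.98.105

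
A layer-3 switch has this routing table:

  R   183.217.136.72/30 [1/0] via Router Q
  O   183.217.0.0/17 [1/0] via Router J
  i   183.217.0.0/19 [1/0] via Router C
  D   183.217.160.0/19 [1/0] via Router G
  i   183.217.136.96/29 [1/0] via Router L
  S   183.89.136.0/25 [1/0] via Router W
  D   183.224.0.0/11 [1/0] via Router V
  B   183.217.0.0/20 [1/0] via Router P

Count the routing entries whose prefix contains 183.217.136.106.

0

No listed prefix contains 183.217.136.106.
Total matching entries: 0.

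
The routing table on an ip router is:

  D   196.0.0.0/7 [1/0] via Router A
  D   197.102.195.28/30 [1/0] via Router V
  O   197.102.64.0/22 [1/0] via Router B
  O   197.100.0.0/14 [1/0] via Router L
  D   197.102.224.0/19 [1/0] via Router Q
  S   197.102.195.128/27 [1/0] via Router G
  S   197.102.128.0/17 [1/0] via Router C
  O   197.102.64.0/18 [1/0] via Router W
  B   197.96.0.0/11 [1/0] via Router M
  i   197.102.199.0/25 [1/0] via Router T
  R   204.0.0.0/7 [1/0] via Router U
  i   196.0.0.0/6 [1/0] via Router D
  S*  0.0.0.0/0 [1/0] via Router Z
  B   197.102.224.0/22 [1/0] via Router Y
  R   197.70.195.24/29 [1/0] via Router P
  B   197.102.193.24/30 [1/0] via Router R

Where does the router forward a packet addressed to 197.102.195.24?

Routes whose prefix contains 197.102.195.24:
  0.0.0.0/0 (default, matches everything) -> Router Z
  196.0.0.0/6 (196.0.0.0 - 199.255.255.255) -> Router D
  196.0.0.0/7 (196.0.0.0 - 197.255.255.255) -> Router A
  197.96.0.0/11 (197.96.0.0 - 197.127.255.255) -> Router M
  197.100.0.0/14 (197.100.0.0 - 197.103.255.255) -> Router L
  197.102.128.0/17 (197.102.128.0 - 197.102.255.255) -> Router C
More-specific entries that do NOT match:
  197.102.195.28/30 (197.102.195.28 - 197.102.195.31) does not contain 197.102.195.24
  197.102.193.24/30 (197.102.193.24 - 197.102.193.27) does not contain 197.102.195.24
  197.70.195.24/29 (197.70.195.24 - 197.70.195.31) does not contain 197.102.195.24
  197.102.195.128/27 (197.102.195.128 - 197.102.195.159) does not contain 197.102.195.24
  197.102.199.0/25 (197.102.199.0 - 197.102.199.127) does not contain 197.102.195.24
  197.102.64.0/22 (197.102.64.0 - 197.102.67.255) does not contain 197.102.195.24
  197.102.224.0/22 (197.102.224.0 - 197.102.227.255) does not contain 197.102.195.24
  197.102.224.0/19 (197.102.224.0 - 197.102.255.255) does not contain 197.102.195.24
  197.102.64.0/18 (197.102.64.0 - 197.102.127.255) does not contain 197.102.195.24
Longest matching prefix is /17 -> next hop Router C.

Router C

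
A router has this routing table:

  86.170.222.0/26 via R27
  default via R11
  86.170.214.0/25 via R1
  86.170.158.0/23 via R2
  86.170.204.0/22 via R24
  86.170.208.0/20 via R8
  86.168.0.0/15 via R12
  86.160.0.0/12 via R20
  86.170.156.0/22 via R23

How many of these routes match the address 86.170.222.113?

Prefixes containing 86.170.222.113:
  0.0.0.0/0 (default, matches everything)
  86.160.0.0/12 (86.160.0.0 - 86.175.255.255)
  86.170.208.0/20 (86.170.208.0 - 86.170.223.255)
Total matching entries: 3.

3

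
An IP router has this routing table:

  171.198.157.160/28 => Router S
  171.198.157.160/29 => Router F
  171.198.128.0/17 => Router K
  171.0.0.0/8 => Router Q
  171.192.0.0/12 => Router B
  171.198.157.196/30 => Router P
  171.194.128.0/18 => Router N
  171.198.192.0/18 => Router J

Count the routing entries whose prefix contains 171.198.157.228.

3

Prefixes containing 171.198.157.228:
  171.0.0.0/8 (171.0.0.0 - 171.255.255.255)
  171.192.0.0/12 (171.192.0.0 - 171.207.255.255)
  171.198.128.0/17 (171.198.128.0 - 171.198.255.255)
Total matching entries: 3.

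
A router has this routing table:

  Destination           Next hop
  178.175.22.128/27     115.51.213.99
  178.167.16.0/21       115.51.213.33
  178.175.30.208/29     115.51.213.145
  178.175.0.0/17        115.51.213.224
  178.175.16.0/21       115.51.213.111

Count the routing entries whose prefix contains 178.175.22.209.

Prefixes containing 178.175.22.209:
  178.175.0.0/17 (178.175.0.0 - 178.175.127.255)
  178.175.16.0/21 (178.175.16.0 - 178.175.23.255)
Total matching entries: 2.

2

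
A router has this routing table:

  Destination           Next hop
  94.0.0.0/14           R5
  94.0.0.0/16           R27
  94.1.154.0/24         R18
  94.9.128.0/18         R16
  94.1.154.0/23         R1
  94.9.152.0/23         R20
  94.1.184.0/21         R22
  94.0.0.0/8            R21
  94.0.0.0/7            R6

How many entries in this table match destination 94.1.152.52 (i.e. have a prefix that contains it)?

Prefixes containing 94.1.152.52:
  94.0.0.0/7 (94.0.0.0 - 95.255.255.255)
  94.0.0.0/8 (94.0.0.0 - 94.255.255.255)
  94.0.0.0/14 (94.0.0.0 - 94.3.255.255)
Total matching entries: 3.

3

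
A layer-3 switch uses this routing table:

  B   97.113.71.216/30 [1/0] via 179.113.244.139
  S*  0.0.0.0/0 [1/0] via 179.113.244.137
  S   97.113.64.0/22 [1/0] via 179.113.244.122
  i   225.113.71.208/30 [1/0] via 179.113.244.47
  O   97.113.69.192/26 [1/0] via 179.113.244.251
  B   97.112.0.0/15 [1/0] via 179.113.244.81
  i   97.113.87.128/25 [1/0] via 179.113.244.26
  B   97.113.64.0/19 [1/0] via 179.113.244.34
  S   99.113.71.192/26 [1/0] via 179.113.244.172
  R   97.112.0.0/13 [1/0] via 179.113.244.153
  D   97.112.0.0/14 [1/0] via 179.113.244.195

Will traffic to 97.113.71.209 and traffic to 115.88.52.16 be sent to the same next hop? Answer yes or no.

no

97.113.71.209: longest match 97.113.64.0/19 -> 179.113.244.34
115.88.52.16: longest match 0.0.0.0/0 -> 179.113.244.137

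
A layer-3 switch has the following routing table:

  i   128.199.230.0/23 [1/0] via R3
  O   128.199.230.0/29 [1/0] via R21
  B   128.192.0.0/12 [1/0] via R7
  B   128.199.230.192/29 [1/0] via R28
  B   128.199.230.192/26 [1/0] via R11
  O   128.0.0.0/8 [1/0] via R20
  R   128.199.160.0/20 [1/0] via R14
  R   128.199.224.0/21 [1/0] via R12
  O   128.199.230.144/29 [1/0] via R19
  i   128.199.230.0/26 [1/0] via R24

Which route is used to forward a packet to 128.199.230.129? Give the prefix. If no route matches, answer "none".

128.199.230.0/23

Entries matching 128.199.230.129:
  128.0.0.0/8 (128.0.0.0 - 128.255.255.255)
  128.192.0.0/12 (128.192.0.0 - 128.207.255.255)
  128.199.224.0/21 (128.199.224.0 - 128.199.231.255)
  128.199.230.0/23 (128.199.230.0 - 128.199.231.255)
Most specific is 128.199.230.0/23.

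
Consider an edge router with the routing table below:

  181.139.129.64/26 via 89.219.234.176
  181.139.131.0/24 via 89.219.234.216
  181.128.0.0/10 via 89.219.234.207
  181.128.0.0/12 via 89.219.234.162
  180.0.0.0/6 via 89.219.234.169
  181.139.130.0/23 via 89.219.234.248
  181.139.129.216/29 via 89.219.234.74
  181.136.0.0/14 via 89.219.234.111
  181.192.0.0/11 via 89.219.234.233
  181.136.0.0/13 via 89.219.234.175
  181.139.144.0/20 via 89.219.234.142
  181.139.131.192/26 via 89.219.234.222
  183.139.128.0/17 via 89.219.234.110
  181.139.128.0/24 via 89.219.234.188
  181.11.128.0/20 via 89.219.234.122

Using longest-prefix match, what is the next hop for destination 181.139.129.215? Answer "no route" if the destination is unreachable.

89.219.234.111

Routes whose prefix contains 181.139.129.215:
  180.0.0.0/6 (180.0.0.0 - 183.255.255.255) -> 89.219.234.169
  181.128.0.0/10 (181.128.0.0 - 181.191.255.255) -> 89.219.234.207
  181.128.0.0/12 (181.128.0.0 - 181.143.255.255) -> 89.219.234.162
  181.136.0.0/13 (181.136.0.0 - 181.143.255.255) -> 89.219.234.175
  181.136.0.0/14 (181.136.0.0 - 181.139.255.255) -> 89.219.234.111
More-specific entries that do NOT match:
  181.139.129.216/29 (181.139.129.216 - 181.139.129.223) does not contain 181.139.129.215
  181.139.129.64/26 (181.139.129.64 - 181.139.129.127) does not contain 181.139.129.215
  181.139.131.192/26 (181.139.131.192 - 181.139.131.255) does not contain 181.139.129.215
  181.139.131.0/24 (181.139.131.0 - 181.139.131.255) does not contain 181.139.129.215
  181.139.128.0/24 (181.139.128.0 - 181.139.128.255) does not contain 181.139.129.215
  181.139.130.0/23 (181.139.130.0 - 181.139.131.255) does not contain 181.139.129.215
  181.139.144.0/20 (181.139.144.0 - 181.139.159.255) does not contain 181.139.129.215
  181.11.128.0/20 (181.11.128.0 - 181.11.143.255) does not contain 181.139.129.215
  183.139.128.0/17 (183.139.128.0 - 183.139.255.255) does not contain 181.139.129.215
Longest matching prefix is /14 -> next hop 89.219.234.111.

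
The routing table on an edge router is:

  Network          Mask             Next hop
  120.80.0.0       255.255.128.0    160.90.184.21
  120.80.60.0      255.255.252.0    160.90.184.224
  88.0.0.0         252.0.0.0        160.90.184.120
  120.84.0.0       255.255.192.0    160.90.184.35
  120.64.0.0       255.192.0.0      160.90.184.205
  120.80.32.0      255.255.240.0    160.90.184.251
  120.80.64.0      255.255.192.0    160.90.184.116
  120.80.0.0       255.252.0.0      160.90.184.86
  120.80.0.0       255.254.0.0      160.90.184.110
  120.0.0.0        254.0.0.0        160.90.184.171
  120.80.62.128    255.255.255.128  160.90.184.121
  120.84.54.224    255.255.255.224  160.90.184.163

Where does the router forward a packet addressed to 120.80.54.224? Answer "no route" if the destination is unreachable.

160.90.184.21

Routes whose prefix contains 120.80.54.224:
  120.0.0.0/7 (120.0.0.0 - 121.255.255.255) -> 160.90.184.171
  120.64.0.0/10 (120.64.0.0 - 120.127.255.255) -> 160.90.184.205
  120.80.0.0/14 (120.80.0.0 - 120.83.255.255) -> 160.90.184.86
  120.80.0.0/15 (120.80.0.0 - 120.81.255.255) -> 160.90.184.110
  120.80.0.0/17 (120.80.0.0 - 120.80.127.255) -> 160.90.184.21
More-specific entries that do NOT match:
  120.84.54.224/27 (120.84.54.224 - 120.84.54.255) does not contain 120.80.54.224
  120.80.62.128/25 (120.80.62.128 - 120.80.62.255) does not contain 120.80.54.224
  120.80.60.0/22 (120.80.60.0 - 120.80.63.255) does not contain 120.80.54.224
  120.80.32.0/20 (120.80.32.0 - 120.80.47.255) does not contain 120.80.54.224
  120.84.0.0/18 (120.84.0.0 - 120.84.63.255) does not contain 120.80.54.224
  120.80.64.0/18 (120.80.64.0 - 120.80.127.255) does not contain 120.80.54.224
Longest matching prefix is /17 -> next hop 160.90.184.21.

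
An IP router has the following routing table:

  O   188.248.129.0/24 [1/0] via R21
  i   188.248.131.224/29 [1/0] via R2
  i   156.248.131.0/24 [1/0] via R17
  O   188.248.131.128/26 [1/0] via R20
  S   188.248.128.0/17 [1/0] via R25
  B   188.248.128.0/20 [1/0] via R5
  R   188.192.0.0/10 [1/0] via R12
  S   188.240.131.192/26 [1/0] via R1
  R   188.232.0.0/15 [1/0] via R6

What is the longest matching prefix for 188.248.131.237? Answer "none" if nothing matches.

Entries matching 188.248.131.237:
  188.192.0.0/10 (188.192.0.0 - 188.255.255.255)
  188.248.128.0/17 (188.248.128.0 - 188.248.255.255)
  188.248.128.0/20 (188.248.128.0 - 188.248.143.255)
Most specific is 188.248.128.0/20.

188.248.128.0/20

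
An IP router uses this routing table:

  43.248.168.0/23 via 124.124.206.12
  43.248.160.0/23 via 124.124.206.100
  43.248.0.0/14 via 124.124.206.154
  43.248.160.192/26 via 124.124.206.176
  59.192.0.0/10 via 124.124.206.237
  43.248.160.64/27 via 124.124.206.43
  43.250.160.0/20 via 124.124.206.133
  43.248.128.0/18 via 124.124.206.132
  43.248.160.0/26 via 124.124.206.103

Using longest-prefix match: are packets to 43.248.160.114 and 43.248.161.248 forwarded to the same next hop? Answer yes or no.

43.248.160.114: longest match 43.248.160.0/23 -> 124.124.206.100
43.248.161.248: longest match 43.248.160.0/23 -> 124.124.206.100

yes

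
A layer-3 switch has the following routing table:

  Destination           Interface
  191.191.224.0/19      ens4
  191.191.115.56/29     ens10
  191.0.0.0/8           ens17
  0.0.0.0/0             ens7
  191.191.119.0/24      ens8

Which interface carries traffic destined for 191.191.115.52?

ens17

Routes whose prefix contains 191.191.115.52:
  0.0.0.0/0 (default, matches everything) -> ens7
  191.0.0.0/8 (191.0.0.0 - 191.255.255.255) -> ens17
More-specific entries that do NOT match:
  191.191.115.56/29 (191.191.115.56 - 191.191.115.63) does not contain 191.191.115.52
  191.191.119.0/24 (191.191.119.0 - 191.191.119.255) does not contain 191.191.115.52
  191.191.224.0/19 (191.191.224.0 - 191.191.255.255) does not contain 191.191.115.52
Longest matching prefix is /8 -> interface ens17.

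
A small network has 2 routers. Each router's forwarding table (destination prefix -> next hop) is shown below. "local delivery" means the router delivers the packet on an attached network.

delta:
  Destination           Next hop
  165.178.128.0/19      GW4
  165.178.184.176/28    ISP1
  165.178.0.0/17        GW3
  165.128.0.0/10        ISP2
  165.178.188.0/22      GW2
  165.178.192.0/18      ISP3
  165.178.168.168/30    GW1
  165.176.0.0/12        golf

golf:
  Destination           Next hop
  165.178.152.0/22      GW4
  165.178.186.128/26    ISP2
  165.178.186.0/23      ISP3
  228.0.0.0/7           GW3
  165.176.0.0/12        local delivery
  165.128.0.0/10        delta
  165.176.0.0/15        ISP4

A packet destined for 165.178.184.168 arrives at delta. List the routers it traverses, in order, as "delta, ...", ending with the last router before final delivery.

At delta: longest match for 165.178.184.168 is 165.176.0.0/12 -> golf
At golf: longest match for 165.178.184.168 is 165.176.0.0/12 -> local delivery

delta, golf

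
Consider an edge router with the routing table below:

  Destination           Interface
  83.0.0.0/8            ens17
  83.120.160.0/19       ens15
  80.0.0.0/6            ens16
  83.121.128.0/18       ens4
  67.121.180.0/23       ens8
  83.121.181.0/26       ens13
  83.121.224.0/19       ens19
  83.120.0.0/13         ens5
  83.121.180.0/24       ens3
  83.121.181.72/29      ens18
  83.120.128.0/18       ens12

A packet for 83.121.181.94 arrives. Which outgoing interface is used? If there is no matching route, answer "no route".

ens4

Routes whose prefix contains 83.121.181.94:
  80.0.0.0/6 (80.0.0.0 - 83.255.255.255) -> ens16
  83.0.0.0/8 (83.0.0.0 - 83.255.255.255) -> ens17
  83.120.0.0/13 (83.120.0.0 - 83.127.255.255) -> ens5
  83.121.128.0/18 (83.121.128.0 - 83.121.191.255) -> ens4
More-specific entries that do NOT match:
  83.121.181.72/29 (83.121.181.72 - 83.121.181.79) does not contain 83.121.181.94
  83.121.181.0/26 (83.121.181.0 - 83.121.181.63) does not contain 83.121.181.94
  83.121.180.0/24 (83.121.180.0 - 83.121.180.255) does not contain 83.121.181.94
  67.121.180.0/23 (67.121.180.0 - 67.121.181.255) does not contain 83.121.181.94
  83.120.160.0/19 (83.120.160.0 - 83.120.191.255) does not contain 83.121.181.94
  83.121.224.0/19 (83.121.224.0 - 83.121.255.255) does not contain 83.121.181.94
Longest matching prefix is /18 -> interface ens4.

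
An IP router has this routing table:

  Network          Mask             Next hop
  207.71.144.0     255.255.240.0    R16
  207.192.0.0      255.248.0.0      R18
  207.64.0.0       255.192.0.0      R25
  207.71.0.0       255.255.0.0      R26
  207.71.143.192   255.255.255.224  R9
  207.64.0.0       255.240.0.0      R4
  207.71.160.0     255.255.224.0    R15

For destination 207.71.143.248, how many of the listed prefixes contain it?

Prefixes containing 207.71.143.248:
  207.64.0.0/10 (207.64.0.0 - 207.127.255.255)
  207.64.0.0/12 (207.64.0.0 - 207.79.255.255)
  207.71.0.0/16 (207.71.0.0 - 207.71.255.255)
Total matching entries: 3.

3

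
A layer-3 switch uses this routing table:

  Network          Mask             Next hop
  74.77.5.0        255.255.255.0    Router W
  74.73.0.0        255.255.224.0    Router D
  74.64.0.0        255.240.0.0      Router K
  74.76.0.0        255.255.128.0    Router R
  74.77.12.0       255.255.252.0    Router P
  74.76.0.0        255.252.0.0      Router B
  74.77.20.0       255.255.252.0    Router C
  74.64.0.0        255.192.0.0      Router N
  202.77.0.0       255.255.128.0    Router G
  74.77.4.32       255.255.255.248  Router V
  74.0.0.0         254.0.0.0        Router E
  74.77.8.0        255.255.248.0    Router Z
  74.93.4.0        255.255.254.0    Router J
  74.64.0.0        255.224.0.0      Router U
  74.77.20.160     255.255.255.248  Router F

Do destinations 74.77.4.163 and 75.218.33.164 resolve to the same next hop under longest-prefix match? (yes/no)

74.77.4.163: longest match 74.76.0.0/14 -> Router B
75.218.33.164: longest match 74.0.0.0/7 -> Router E

no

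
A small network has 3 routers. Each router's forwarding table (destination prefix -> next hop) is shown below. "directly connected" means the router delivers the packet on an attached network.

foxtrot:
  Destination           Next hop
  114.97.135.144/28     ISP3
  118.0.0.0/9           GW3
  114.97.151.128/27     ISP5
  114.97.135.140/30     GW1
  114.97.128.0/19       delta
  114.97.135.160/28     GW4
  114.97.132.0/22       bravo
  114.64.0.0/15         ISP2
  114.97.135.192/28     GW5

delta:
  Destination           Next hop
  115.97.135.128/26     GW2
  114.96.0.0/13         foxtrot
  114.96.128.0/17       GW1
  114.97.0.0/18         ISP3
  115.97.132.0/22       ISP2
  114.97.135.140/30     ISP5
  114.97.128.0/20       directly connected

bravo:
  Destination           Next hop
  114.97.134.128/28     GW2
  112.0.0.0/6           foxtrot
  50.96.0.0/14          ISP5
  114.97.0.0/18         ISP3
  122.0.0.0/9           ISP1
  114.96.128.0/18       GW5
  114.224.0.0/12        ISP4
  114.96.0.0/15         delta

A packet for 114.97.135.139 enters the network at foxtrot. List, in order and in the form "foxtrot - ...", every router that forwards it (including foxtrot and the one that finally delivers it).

foxtrot - bravo - delta

At foxtrot: longest match for 114.97.135.139 is 114.97.132.0/22 -> bravo
At bravo: longest match for 114.97.135.139 is 114.96.0.0/15 -> delta
At delta: longest match for 114.97.135.139 is 114.97.128.0/20 -> directly connected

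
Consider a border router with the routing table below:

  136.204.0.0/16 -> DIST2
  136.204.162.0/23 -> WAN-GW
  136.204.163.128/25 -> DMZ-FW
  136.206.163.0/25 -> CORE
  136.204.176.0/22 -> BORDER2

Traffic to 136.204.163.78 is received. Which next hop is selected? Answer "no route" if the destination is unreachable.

WAN-GW

Routes whose prefix contains 136.204.163.78:
  136.204.0.0/16 (136.204.0.0 - 136.204.255.255) -> DIST2
  136.204.162.0/23 (136.204.162.0 - 136.204.163.255) -> WAN-GW
More-specific entries that do NOT match:
  136.204.163.128/25 (136.204.163.128 - 136.204.163.255) does not contain 136.204.163.78
  136.206.163.0/25 (136.206.163.0 - 136.206.163.127) does not contain 136.204.163.78
Longest matching prefix is /23 -> next hop WAN-GW.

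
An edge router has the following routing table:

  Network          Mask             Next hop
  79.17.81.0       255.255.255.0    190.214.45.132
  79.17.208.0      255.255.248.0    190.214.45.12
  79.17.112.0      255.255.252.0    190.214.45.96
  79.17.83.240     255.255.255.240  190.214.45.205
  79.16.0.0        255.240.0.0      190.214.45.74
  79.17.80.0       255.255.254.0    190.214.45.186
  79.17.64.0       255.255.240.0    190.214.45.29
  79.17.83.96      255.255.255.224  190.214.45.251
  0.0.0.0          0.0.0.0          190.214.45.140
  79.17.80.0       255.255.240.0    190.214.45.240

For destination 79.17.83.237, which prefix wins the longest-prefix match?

79.17.80.0/20

Entries matching 79.17.83.237:
  0.0.0.0/0 (default, matches everything)
  79.16.0.0/12 (79.16.0.0 - 79.31.255.255)
  79.17.80.0/20 (79.17.80.0 - 79.17.95.255)
Most specific is 79.17.80.0/20.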